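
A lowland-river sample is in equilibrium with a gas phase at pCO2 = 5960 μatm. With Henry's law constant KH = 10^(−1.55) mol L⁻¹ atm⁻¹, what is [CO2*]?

KH = 10^(−1.55) = 2.818×10^-2 mol L⁻¹ atm⁻¹
[CO2*] = KH · pCO2 = 2.818×10^-2 × 5960×10^-6 atm = 1.68×10^-4 mol/L

[CO2*] = 168 μmol/L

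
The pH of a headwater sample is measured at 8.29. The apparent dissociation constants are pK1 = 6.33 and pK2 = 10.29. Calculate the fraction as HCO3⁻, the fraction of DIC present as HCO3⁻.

α₁ = 0.979

α₁ = 1 / (1 + [H⁺]/K1 + K2/[H⁺]) = 1 / (1 + 10^-1.96 + 10^-2.00)
   = 1 / (1 + 0.010965 + 0.010000) = 1/1.0210 = 0.9795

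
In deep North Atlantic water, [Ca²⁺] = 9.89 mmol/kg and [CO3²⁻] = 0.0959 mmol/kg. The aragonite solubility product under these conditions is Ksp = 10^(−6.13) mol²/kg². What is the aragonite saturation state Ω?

Ksp = 10^(−6.13) = 7.413×10^-7
Ω = [Ca²⁺][CO3²⁻]/Ksp = (9.89×10^-3)(0.0959×10^-3) / 7.413×10^-7 = 1.28

Ω = 1.28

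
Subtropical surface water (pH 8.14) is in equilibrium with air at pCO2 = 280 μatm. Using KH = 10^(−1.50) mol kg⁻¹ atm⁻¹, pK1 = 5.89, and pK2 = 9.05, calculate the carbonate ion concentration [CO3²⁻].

[CO2*] = KH · pCO2 = 10^(−1.50) × 280×10^-6 = 8.854×10^-6 mol/kg
α₀ = 1/(1 + K1/[H⁺] + K1K2/[H⁺]²) = 1/(1 + 10^+2.25 + 10^+1.34) = 0.004982
DIC = [CO2*]/α₀ = 8.854×10^-6 / 0.004982 = 1.777 mmol/kg
[CO3²⁻] = α₂·DIC; α₂ = 0.1090, so [CO3²⁻] = 0.1090 × 1.777 = 0.194 mmol/kg

[CO3²⁻] = 0.194 mmol/kg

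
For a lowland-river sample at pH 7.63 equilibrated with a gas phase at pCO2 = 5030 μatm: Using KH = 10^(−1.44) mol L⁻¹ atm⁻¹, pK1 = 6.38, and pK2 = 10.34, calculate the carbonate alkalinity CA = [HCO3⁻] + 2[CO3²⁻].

CA = 3.26 mmol/L

[CO2*] = KH · pCO2 = 10^(−1.44) × 5030×10^-6 = 1.826×10^-4 mol/L
α₀ = 1/(1 + K1/[H⁺] + K1K2/[H⁺]²) = 1/(1 + 10^+1.25 + 10^-1.46) = 0.05314
DIC = [CO2*]/α₀ = 1.826×10^-4 / 0.05314 = 3.437 mmol/L
CA = (α₁ + 2α₂)·DIC = (0.9450 + 2×0.001843) × 3.437 = 3.26 mmol/L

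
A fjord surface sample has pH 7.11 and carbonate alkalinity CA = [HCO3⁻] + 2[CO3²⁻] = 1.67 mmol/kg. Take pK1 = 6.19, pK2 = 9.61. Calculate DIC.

CA = [HCO3⁻] + 2[CO3²⁻] = (α₁ + 2α₂)·DIC
At pH 7.11: [H⁺]/K1 = 10^-0.92 = 0.12023, K2/[H⁺] = 10^-2.50 = 0.0031623
α₁ = 1/(1 + 0.12023 + 0.0031623) = 1/1.1234 = 0.8902; α₂ = α₁·K2/[H⁺] = 0.002815
α₁ + 2α₂ = 0.8958
DIC = CA / (α₁ + 2α₂) = 1.67 / 0.8958 = 1.86 mmol/kg

DIC = 1.86 mmol/kg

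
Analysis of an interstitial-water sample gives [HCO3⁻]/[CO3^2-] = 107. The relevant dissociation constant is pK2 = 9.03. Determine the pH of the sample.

pH = 7.00

From K2 = [H⁺][CO3^2-]/[HCO3⁻]:  pH = pK2 − log₁₀([HCO3⁻]/[CO3^2-])
log₁₀(107) = +2.029
pH = 9.03 − (+2.029) = 7.00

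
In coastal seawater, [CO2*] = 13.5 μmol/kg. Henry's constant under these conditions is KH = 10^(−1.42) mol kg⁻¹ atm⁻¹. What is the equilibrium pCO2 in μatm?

pCO2 = 355 μatm

KH = 10^(−1.42) = 3.802×10^-2 mol kg⁻¹ atm⁻¹
pCO2 = [CO2*]/KH = 13.5×10^-6 / 3.802×10^-2 = 3.55×10^-4 atm = 355 μatm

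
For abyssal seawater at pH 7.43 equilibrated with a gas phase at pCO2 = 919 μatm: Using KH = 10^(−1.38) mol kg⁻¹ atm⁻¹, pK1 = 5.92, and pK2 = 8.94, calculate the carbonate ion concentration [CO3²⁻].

[CO3²⁻] = 0.0383 mmol/kg

[CO2*] = KH · pCO2 = 10^(−1.38) × 919×10^-6 = 3.831×10^-5 mol/kg
α₀ = 1/(1 + K1/[H⁺] + K1K2/[H⁺]²) = 1/(1 + 10^+1.51 + 10^+0.00) = 0.02910
DIC = [CO2*]/α₀ = 3.831×10^-5 / 0.02910 = 1.316 mmol/kg
[CO3²⁻] = α₂·DIC; α₂ = 0.02910, so [CO3²⁻] = 0.02910 × 1.316 = 0.0383 mmol/kg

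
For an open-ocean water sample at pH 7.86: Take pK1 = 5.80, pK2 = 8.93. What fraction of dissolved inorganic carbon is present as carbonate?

α₂ = 0.0778

α₂ = 1 / (1 + [H⁺]/K2 + [H⁺]²/(K1K2)) = 1 / (1 + 10^+1.07 + 10^-0.99)
   = 1 / (1 + 11.749 + 0.10233) = 1/12.851 = 0.07781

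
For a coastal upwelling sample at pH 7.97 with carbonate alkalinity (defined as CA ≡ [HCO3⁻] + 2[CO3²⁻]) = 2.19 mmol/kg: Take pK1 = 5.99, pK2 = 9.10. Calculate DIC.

CA = [HCO3⁻] + 2[CO3²⁻] = (α₁ + 2α₂)·DIC
At pH 7.97: [H⁺]/K1 = 10^-1.98 = 0.010471, K2/[H⁺] = 10^-1.13 = 0.074131
α₁ = 1/(1 + 0.010471 + 0.074131) = 1/1.0846 = 0.9220; α₂ = α₁·K2/[H⁺] = 0.06835
α₁ + 2α₂ = 1.0587
DIC = CA / (α₁ + 2α₂) = 2.19 / 1.0587 = 2.07 mmol/kg

DIC = 2.07 mmol/kg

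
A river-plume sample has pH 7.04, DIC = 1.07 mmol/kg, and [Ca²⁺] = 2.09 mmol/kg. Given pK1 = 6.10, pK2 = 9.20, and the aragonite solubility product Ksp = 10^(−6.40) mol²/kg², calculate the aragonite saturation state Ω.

Ω = 0.0346

α₂ = 1 / (1 + [H⁺]/K2 + [H⁺]²/(K1K2)) = 1 / (1 + 10^+2.16 + 10^+1.22)
   = 1 / (1 + 144.54 + 16.596) = 1/162.14 = 0.006168
[CO3²⁻] = α₂ × DIC = 0.006168 × 1.07 = 0.006599 mmol/kg = 6.599 μmol/kg
Ksp = 10^(−6.40) = 3.981×10^-7
Ω = [Ca²⁺][CO3²⁻]/Ksp = (2.09×10^-3)(6.599×10^-6) / 3.981×10^-7 = 0.0346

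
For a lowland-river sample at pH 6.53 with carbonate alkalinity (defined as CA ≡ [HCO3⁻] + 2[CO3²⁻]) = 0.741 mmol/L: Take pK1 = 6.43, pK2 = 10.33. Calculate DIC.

DIC = 1.33 mmol/L

CA = [HCO3⁻] + 2[CO3²⁻] = (α₁ + 2α₂)·DIC
At pH 6.53: [H⁺]/K1 = 10^-0.10 = 0.79433, K2/[H⁺] = 10^-3.80 = 0.00015849
α₁ = 1/(1 + 0.79433 + 0.00015849) = 1/1.7945 = 0.5573; α₂ = α₁·K2/[H⁺] = 8.832×10^-5
α₁ + 2α₂ = 0.5574
DIC = CA / (α₁ + 2α₂) = 0.741 / 0.5574 = 1.33 mmol/L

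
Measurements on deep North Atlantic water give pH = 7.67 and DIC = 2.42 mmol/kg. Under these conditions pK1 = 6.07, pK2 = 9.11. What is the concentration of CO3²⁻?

[CO3²⁻] = 0.0828 mmol/kg

α₂ = 1 / (1 + [H⁺]/K2 + [H⁺]²/(K1K2)) = 1 / (1 + 10^+1.44 + 10^-0.16)
   = 1 / (1 + 27.542 + 0.69183) = 1/29.234 = 0.03421
[CO3²⁻] = α₂ × DIC = 0.03421 × 2.42 = 0.0828 mmol/kg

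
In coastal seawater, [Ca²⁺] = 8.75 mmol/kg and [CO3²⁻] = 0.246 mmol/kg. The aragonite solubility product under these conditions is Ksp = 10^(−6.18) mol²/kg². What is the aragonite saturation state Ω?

Ω = 3.26

Ksp = 10^(−6.18) = 6.607×10^-7
Ω = [Ca²⁺][CO3²⁻]/Ksp = (8.75×10^-3)(0.246×10^-3) / 6.607×10^-7 = 3.26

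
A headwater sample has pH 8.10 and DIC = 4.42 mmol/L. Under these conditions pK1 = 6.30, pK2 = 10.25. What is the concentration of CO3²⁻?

[CO3²⁻] = 0.0306 mmol/L

α₂ = 1 / (1 + [H⁺]/K2 + [H⁺]²/(K1K2)) = 1 / (1 + 10^+2.15 + 10^+0.35)
   = 1 / (1 + 141.25 + 2.2387) = 1/144.49 = 0.006921
[CO3²⁻] = α₂ × DIC = 0.006921 × 4.42 = 0.0306 mmol/L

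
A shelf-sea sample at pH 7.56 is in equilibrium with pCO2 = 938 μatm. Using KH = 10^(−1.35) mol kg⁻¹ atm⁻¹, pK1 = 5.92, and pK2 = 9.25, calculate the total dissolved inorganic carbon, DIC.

DIC = 1.91 mmol/kg

[CO2*] = KH · pCO2 = 10^(−1.35) × 938×10^-6 = 4.190×10^-5 mol/kg
α₀ = 1/(1 + K1/[H⁺] + K1K2/[H⁺]²) = 1/(1 + 10^+1.64 + 10^-0.05) = 0.02196
DIC = [CO2*]/α₀ = 4.190×10^-5 / 0.02196 = 1.91 mmol/kg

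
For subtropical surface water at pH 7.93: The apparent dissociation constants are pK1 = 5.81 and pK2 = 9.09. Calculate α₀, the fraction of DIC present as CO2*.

α₀ = 0.00704

α₀ = 1 / (1 + K1/[H⁺] + K1K2/[H⁺]²) = 1 / (1 + 10^+2.12 + 10^+0.96)
   = 1 / (1 + 131.83 + 9.1201) = 1/141.95 = 0.007045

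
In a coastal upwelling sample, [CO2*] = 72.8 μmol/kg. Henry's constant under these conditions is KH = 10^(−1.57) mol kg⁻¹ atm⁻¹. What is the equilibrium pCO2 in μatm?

pCO2 = 2700 μatm

KH = 10^(−1.57) = 2.692×10^-2 mol kg⁻¹ atm⁻¹
pCO2 = [CO2*]/KH = 72.8×10^-6 / 2.692×10^-2 = 2.70×10^-3 atm = 2700 μatm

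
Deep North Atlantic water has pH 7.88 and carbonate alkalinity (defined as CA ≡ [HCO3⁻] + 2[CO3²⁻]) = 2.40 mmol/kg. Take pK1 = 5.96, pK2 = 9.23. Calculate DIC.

DIC = 2.33 mmol/kg

CA = [HCO3⁻] + 2[CO3²⁻] = (α₁ + 2α₂)·DIC
At pH 7.88: [H⁺]/K1 = 10^-1.92 = 0.012023, K2/[H⁺] = 10^-1.35 = 0.044668
α₁ = 1/(1 + 0.012023 + 0.044668) = 1/1.0567 = 0.9464; α₂ = α₁·K2/[H⁺] = 0.04227
α₁ + 2α₂ = 1.0309
DIC = CA / (α₁ + 2α₂) = 2.40 / 1.0309 = 2.33 mmol/kg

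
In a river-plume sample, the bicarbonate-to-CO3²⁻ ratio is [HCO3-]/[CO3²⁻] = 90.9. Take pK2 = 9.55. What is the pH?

From K2 = [H⁺][CO3²⁻]/[HCO3-]:  pH = pK2 − log₁₀([HCO3-]/[CO3²⁻])
log₁₀(90.9) = +1.959
pH = 9.55 − (+1.959) = 7.59

pH = 7.59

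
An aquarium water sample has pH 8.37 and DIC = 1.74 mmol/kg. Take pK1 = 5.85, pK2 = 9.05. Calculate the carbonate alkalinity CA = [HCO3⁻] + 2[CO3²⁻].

CA = [HCO3⁻] + 2[CO3²⁻] = (α₁ + 2α₂)·DIC
At pH 8.37: [H⁺]/K1 = 10^-2.52 = 0.0030200, K2/[H⁺] = 10^-0.68 = 0.20893
α₁ = 1/(1 + 0.0030200 + 0.20893) = 1/1.2119 = 0.8251; α₂ = α₁·K2/[H⁺] = 0.1724
α₁ + 2α₂ = 1.1699
CA = 1.1699 × 1.74 = 2.04 mmol/kg

CA = 2.04 mmol/kg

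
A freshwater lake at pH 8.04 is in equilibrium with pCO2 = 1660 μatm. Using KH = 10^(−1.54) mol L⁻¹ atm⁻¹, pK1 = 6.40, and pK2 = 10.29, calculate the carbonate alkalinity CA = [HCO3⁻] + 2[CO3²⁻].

CA = 2.11 mmol/L

[CO2*] = KH · pCO2 = 10^(−1.54) × 1660×10^-6 = 4.787×10^-5 mol/L
α₀ = 1/(1 + K1/[H⁺] + K1K2/[H⁺]²) = 1/(1 + 10^+1.64 + 10^-0.61) = 0.02227
DIC = [CO2*]/α₀ = 4.787×10^-5 / 0.02227 = 2.149 mmol/L
CA = (α₁ + 2α₂)·DIC = (0.9723 + 2×0.005467) × 2.149 = 2.11 mmol/L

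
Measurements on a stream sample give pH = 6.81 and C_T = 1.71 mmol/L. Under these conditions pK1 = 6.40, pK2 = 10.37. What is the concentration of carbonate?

[CO3²⁻] = 0.339 μmol/L

α₂ = 1 / (1 + [H⁺]/K2 + [H⁺]²/(K1K2)) = 1 / (1 + 10^+3.56 + 10^+3.15)
   = 1 / (1 + 3630.8 + 1412.5) = 1/5044.3 = 0.0001982
[CO3²⁻] = α₂ × DIC = 0.0001982 × 1.71 = 0.000339 mmol/L = 0.339 μmol/L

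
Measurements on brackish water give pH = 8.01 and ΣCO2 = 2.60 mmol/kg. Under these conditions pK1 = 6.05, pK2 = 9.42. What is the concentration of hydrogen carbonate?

[HCO3⁻] = 2.48 mmol/kg

α₁ = 1 / (1 + [H⁺]/K1 + K2/[H⁺]) = 1 / (1 + 10^-1.96 + 10^-1.41)
   = 1 / (1 + 0.010965 + 0.038905) = 1/1.0499 = 0.9525
[HCO3⁻] = α₁ × DIC = 0.9525 × 2.60 = 2.48 mmol/kg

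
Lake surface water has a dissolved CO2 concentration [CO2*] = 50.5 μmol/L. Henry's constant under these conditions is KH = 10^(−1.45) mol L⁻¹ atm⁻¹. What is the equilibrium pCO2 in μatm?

pCO2 = 1420 μatm

KH = 10^(−1.45) = 3.548×10^-2 mol L⁻¹ atm⁻¹
pCO2 = [CO2*]/KH = 50.5×10^-6 / 3.548×10^-2 = 1.42×10^-3 atm = 1420 μatm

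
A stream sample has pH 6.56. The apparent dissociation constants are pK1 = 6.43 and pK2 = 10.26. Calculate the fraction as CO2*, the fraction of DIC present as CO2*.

α₀ = 0.426

α₀ = 1 / (1 + K1/[H⁺] + K1K2/[H⁺]²) = 1 / (1 + 10^+0.13 + 10^-3.57)
   = 1 / (1 + 1.3490 + 0.00026915) = 1/2.3492 = 0.4257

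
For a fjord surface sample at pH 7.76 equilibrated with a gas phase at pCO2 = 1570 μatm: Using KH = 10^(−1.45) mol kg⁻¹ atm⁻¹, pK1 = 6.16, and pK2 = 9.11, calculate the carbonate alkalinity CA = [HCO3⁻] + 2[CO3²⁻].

[CO2*] = KH · pCO2 = 10^(−1.45) × 1570×10^-6 = 5.571×10^-5 mol/kg
α₀ = 1/(1 + K1/[H⁺] + K1K2/[H⁺]²) = 1/(1 + 10^+1.60 + 10^+0.25) = 0.02348
DIC = [CO2*]/α₀ = 5.571×10^-5 / 0.02348 = 2.372 mmol/kg
CA = (α₁ + 2α₂)·DIC = (0.9348 + 2×0.04175) × 2.372 = 2.42 mmol/kg

CA = 2.42 mmol/kg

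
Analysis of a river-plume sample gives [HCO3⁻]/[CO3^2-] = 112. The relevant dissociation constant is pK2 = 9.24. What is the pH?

From K2 = [H⁺][CO3^2-]/[HCO3⁻]:  pH = pK2 − log₁₀([HCO3⁻]/[CO3^2-])
log₁₀(112) = +2.049
pH = 9.24 − (+2.049) = 7.19

pH = 7.19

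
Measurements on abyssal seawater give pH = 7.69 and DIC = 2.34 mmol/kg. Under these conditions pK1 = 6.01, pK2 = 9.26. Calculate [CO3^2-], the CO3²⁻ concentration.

α₂ = 1 / (1 + [H⁺]/K2 + [H⁺]²/(K1K2)) = 1 / (1 + 10^+1.57 + 10^-0.11)
   = 1 / (1 + 37.154 + 0.77625) = 1/38.930 = 0.02569
[CO3²⁻] = α₂ × DIC = 0.02569 × 2.34 = 0.0601 mmol/kg

[CO3²⁻] = 0.0601 mmol/kg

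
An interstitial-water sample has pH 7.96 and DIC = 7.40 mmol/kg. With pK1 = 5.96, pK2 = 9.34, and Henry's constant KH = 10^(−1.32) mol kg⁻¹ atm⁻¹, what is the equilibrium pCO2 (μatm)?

α₀ = 1 / (1 + K1/[H⁺] + K1K2/[H⁺]²) = 1 / (1 + 10^+2.00 + 10^+0.62)
   = 1 / (1 + 100.00 + 4.1687) = 1/105.17 = 0.009509
[CO2*] = α₀ × DIC = 0.009509 × 7.40 = 0.07036 mmol/kg
pCO2 = [CO2*]/KH = 7.036×10^-5 / 4.786×10^-2 = 1470 μatm

pCO2 = 1470 μatm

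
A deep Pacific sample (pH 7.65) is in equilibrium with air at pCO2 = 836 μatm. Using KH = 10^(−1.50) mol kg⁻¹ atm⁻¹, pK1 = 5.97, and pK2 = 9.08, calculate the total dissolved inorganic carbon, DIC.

DIC = 1.34 mmol/kg

[CO2*] = KH · pCO2 = 10^(−1.50) × 836×10^-6 = 2.644×10^-5 mol/kg
α₀ = 1/(1 + K1/[H⁺] + K1K2/[H⁺]²) = 1/(1 + 10^+1.68 + 10^+0.25) = 0.01975
DIC = [CO2*]/α₀ = 2.644×10^-5 / 0.01975 = 1.34 mmol/kg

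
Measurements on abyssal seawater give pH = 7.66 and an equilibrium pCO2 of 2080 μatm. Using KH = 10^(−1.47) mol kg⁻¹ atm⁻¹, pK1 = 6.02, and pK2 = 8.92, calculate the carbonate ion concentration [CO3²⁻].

[CO3²⁻] = 0.169 mmol/kg

[CO2*] = KH · pCO2 = 10^(−1.47) × 2080×10^-6 = 7.048×10^-5 mol/kg
α₀ = 1/(1 + K1/[H⁺] + K1K2/[H⁺]²) = 1/(1 + 10^+1.64 + 10^+0.38) = 0.02125
DIC = [CO2*]/α₀ = 7.048×10^-5 / 0.02125 = 3.316 mmol/kg
[CO3²⁻] = α₂·DIC; α₂ = 0.05098, so [CO3²⁻] = 0.05098 × 3.316 = 0.169 mmol/kg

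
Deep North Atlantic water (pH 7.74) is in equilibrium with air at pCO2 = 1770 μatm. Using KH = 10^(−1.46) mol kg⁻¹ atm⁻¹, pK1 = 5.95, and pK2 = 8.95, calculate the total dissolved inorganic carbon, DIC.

[CO2*] = KH · pCO2 = 10^(−1.46) × 1770×10^-6 = 6.137×10^-5 mol/kg
α₀ = 1/(1 + K1/[H⁺] + K1K2/[H⁺]²) = 1/(1 + 10^+1.79 + 10^+0.58) = 0.01505
DIC = [CO2*]/α₀ = 6.137×10^-5 / 0.01505 = 4.08 mmol/kg

DIC = 4.08 mmol/kg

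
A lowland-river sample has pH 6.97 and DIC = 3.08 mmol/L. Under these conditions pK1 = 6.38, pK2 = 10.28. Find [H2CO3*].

α₀ = 1 / (1 + K1/[H⁺] + K1K2/[H⁺]²) = 1 / (1 + 10^+0.59 + 10^-2.72)
   = 1 / (1 + 3.8905 + 0.0019055) = 1/4.8924 = 0.2044
[CO2*] = α₀ × DIC = 0.2044 × 3.08 = 0.630 mmol/L

[CO2*] = 0.630 mmol/L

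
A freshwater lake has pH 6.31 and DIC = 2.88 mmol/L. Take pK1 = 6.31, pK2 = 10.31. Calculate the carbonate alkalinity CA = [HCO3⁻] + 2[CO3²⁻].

CA = [HCO3⁻] + 2[CO3²⁻] = (α₁ + 2α₂)·DIC
At pH 6.31: [H⁺]/K1 = 10^0.00 = 1.0000, K2/[H⁺] = 10^-4.00 = 0.00010000
α₁ = 1/(1 + 1.0000 + 0.00010000) = 1/2.0001 = 0.5000; α₂ = α₁·K2/[H⁺] = 5.000×10^-5
α₁ + 2α₂ = 0.5001
CA = 0.5001 × 2.88 = 1.44 mmol/L

CA = 1.44 mmol/L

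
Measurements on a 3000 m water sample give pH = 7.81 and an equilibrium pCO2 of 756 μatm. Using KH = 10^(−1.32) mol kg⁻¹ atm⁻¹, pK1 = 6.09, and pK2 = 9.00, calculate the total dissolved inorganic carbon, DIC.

DIC = 2.06 mmol/kg

[CO2*] = KH · pCO2 = 10^(−1.32) × 756×10^-6 = 3.618×10^-5 mol/kg
α₀ = 1/(1 + K1/[H⁺] + K1K2/[H⁺]²) = 1/(1 + 10^+1.72 + 10^+0.53) = 0.01758
DIC = [CO2*]/α₀ = 3.618×10^-5 / 0.01758 = 2.06 mmol/kg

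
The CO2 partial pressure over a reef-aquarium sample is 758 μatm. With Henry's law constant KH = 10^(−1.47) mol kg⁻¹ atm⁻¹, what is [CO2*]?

KH = 10^(−1.47) = 3.388×10^-2 mol kg⁻¹ atm⁻¹
[CO2*] = KH · pCO2 = 3.388×10^-2 × 758×10^-6 atm = 2.57×10^-5 mol/kg

[CO2*] = 25.7 μmol/kg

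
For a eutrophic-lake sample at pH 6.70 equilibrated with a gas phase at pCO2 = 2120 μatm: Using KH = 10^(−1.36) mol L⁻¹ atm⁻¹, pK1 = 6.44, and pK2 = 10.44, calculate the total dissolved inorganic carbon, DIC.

DIC = 0.261 mmol/L

[CO2*] = KH · pCO2 = 10^(−1.36) × 2120×10^-6 = 9.254×10^-5 mol/L
α₀ = 1/(1 + K1/[H⁺] + K1K2/[H⁺]²) = 1/(1 + 10^+0.26 + 10^-3.48) = 0.3546
DIC = [CO2*]/α₀ = 9.254×10^-5 / 0.3546 = 0.261 mmol/L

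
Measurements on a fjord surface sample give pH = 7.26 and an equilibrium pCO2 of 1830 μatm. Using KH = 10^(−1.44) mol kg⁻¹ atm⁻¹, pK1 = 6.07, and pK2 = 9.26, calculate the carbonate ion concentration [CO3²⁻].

[CO3²⁻] = 10.3 μmol/kg

[CO2*] = KH · pCO2 = 10^(−1.44) × 1830×10^-6 = 6.644×10^-5 mol/kg
α₀ = 1/(1 + K1/[H⁺] + K1K2/[H⁺]²) = 1/(1 + 10^+1.19 + 10^-0.81) = 0.06009
DIC = [CO2*]/α₀ = 6.644×10^-5 / 0.06009 = 1.106 mmol/kg
[CO3²⁻] = α₂·DIC; α₂ = 0.009306, so [CO3²⁻] = 0.009306 × 1.106 = 0.0103 mmol/kg = 10.3 μmol/kg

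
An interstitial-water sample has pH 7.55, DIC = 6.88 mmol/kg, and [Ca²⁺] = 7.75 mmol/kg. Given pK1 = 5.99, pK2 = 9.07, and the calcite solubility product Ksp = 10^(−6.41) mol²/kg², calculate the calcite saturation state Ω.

Ω = 3.91

α₂ = 1 / (1 + [H⁺]/K2 + [H⁺]²/(K1K2)) = 1 / (1 + 10^+1.52 + 10^-0.04)
   = 1 / (1 + 33.113 + 0.91201) = 1/35.025 = 0.02855
[CO3²⁻] = α₂ × DIC = 0.02855 × 6.88 = 0.1964 mmol/kg
Ksp = 10^(−6.41) = 3.890×10^-7
Ω = [Ca²⁺][CO3²⁻]/Ksp = (7.75×10^-3)(1.964×10^-4) / 3.890×10^-7 = 3.91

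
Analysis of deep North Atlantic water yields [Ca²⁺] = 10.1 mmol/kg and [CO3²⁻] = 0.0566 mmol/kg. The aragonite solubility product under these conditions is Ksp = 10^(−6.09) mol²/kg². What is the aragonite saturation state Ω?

Ω = 0.703

Ksp = 10^(−6.09) = 8.128×10^-7
Ω = [Ca²⁺][CO3²⁻]/Ksp = (10.1×10^-3)(0.0566×10^-3) / 8.128×10^-7 = 0.703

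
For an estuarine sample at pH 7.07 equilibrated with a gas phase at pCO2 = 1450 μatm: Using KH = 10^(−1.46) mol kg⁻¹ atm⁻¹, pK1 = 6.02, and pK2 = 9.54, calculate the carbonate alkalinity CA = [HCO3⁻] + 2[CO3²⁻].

[CO2*] = KH · pCO2 = 10^(−1.46) × 1450×10^-6 = 5.028×10^-5 mol/kg
α₀ = 1/(1 + K1/[H⁺] + K1K2/[H⁺]²) = 1/(1 + 10^+1.05 + 10^-1.42) = 0.08158
DIC = [CO2*]/α₀ = 5.028×10^-5 / 0.08158 = 0.6163 mmol/kg
CA = (α₁ + 2α₂)·DIC = (0.9153 + 2×0.003102) × 0.6163 = 0.568 mmol/kg

CA = 0.568 mmol/kg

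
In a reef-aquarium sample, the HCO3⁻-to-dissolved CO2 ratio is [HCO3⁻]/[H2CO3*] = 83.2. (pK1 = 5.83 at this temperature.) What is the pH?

From K1 = [H⁺][HCO3⁻]/[H2CO3*]:  pH = pK1 + log₁₀([HCO3⁻]/[H2CO3*])
log₁₀(83.2) = +1.920
pH = 5.83 + (+1.920) = 7.75

pH = 7.75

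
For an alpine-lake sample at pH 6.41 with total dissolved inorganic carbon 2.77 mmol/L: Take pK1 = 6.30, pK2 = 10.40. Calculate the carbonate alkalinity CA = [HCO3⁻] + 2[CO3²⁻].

CA = [HCO3⁻] + 2[CO3²⁻] = (α₁ + 2α₂)·DIC
At pH 6.41: [H⁺]/K1 = 10^-0.11 = 0.77625, K2/[H⁺] = 10^-3.99 = 0.00010233
α₁ = 1/(1 + 0.77625 + 0.00010233) = 1/1.7763 = 0.5630; α₂ = α₁·K2/[H⁺] = 5.761×10^-5
α₁ + 2α₂ = 0.5631
CA = 0.5631 × 2.77 = 1.56 mmol/L

CA = 1.56 mmol/L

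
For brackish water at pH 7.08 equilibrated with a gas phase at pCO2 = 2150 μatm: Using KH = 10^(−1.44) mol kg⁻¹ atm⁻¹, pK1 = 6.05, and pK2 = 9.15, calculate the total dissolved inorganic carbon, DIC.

[CO2*] = KH · pCO2 = 10^(−1.44) × 2150×10^-6 = 7.806×10^-5 mol/kg
α₀ = 1/(1 + K1/[H⁺] + K1K2/[H⁺]²) = 1/(1 + 10^+1.03 + 10^-1.04) = 0.08470
DIC = [CO2*]/α₀ = 7.806×10^-5 / 0.08470 = 0.922 mmol/kg

DIC = 0.922 mmol/kg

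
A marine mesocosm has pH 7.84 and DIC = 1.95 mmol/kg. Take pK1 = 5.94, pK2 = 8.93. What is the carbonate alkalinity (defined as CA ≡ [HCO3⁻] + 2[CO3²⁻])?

CA = 2.07 mmol/kg

CA = [HCO3⁻] + 2[CO3²⁻] = (α₁ + 2α₂)·DIC
At pH 7.84: [H⁺]/K1 = 10^-1.90 = 0.012589, K2/[H⁺] = 10^-1.09 = 0.081283
α₁ = 1/(1 + 0.012589 + 0.081283) = 1/1.0939 = 0.9142; α₂ = α₁·K2/[H⁺] = 0.07431
α₁ + 2α₂ = 1.0628
CA = 1.0628 × 1.95 = 2.07 mmol/kg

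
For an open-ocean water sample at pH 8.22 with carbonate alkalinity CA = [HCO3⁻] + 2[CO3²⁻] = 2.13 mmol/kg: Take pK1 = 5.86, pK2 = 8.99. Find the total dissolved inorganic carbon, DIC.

DIC = 1.87 mmol/kg

CA = [HCO3⁻] + 2[CO3²⁻] = (α₁ + 2α₂)·DIC
At pH 8.22: [H⁺]/K1 = 10^-2.36 = 0.0043652, K2/[H⁺] = 10^-0.77 = 0.16982
α₁ = 1/(1 + 0.0043652 + 0.16982) = 1/1.1742 = 0.8517; α₂ = α₁·K2/[H⁺] = 0.1446
α₁ + 2α₂ = 1.1409
DIC = CA / (α₁ + 2α₂) = 2.13 / 1.1409 = 1.87 mmol/kg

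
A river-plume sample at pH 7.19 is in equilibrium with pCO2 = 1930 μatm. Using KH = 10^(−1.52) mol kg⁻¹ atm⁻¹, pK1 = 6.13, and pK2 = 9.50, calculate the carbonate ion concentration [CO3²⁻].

[CO3²⁻] = 3.28 μmol/kg

[CO2*] = KH · pCO2 = 10^(−1.52) × 1930×10^-6 = 5.829×10^-5 mol/kg
α₀ = 1/(1 + K1/[H⁺] + K1K2/[H⁺]²) = 1/(1 + 10^+1.06 + 10^-1.25) = 0.07976
DIC = [CO2*]/α₀ = 5.829×10^-5 / 0.07976 = 0.7308 mmol/kg
[CO3²⁻] = α₂·DIC; α₂ = 0.004485, so [CO3²⁻] = 0.004485 × 0.7308 = 0.00328 mmol/kg = 3.28 μmol/kg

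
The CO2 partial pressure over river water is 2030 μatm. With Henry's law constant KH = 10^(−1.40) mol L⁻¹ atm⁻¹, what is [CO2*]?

KH = 10^(−1.40) = 3.981×10^-2 mol L⁻¹ atm⁻¹
[CO2*] = KH · pCO2 = 3.981×10^-2 × 2030×10^-6 atm = 8.08×10^-5 mol/L

[CO2*] = 80.8 μmol/L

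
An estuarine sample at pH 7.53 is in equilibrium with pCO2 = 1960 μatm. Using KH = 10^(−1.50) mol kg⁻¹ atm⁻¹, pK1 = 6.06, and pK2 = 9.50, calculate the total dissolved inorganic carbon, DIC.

DIC = 1.91 mmol/kg

[CO2*] = KH · pCO2 = 10^(−1.50) × 1960×10^-6 = 6.198×10^-5 mol/kg
α₀ = 1/(1 + K1/[H⁺] + K1K2/[H⁺]²) = 1/(1 + 10^+1.47 + 10^-0.50) = 0.03244
DIC = [CO2*]/α₀ = 6.198×10^-5 / 0.03244 = 1.91 mmol/kg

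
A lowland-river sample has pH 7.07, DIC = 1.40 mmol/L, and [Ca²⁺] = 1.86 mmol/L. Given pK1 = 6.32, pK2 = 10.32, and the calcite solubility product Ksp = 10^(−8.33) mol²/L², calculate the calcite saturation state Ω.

α₂ = 1 / (1 + [H⁺]/K2 + [H⁺]²/(K1K2)) = 1 / (1 + 10^+3.25 + 10^+2.50)
   = 1 / (1 + 1778.3 + 316.23) = 1/2095.5 = 0.0004772
[CO3²⁻] = α₂ × DIC = 0.0004772 × 1.40 = 0.0006681 mmol/L = 0.6681 μmol/L
Ksp = 10^(−8.33) = 4.677×10^-9
Ω = [Ca²⁺][CO3²⁻]/Ksp = (1.86×10^-3)(6.681×10^-7) / 4.677×10^-9 = 0.266

Ω = 0.266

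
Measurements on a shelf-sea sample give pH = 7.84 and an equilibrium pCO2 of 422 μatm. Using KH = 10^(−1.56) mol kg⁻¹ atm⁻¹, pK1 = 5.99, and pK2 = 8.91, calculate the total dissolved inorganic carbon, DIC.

[CO2*] = KH · pCO2 = 10^(−1.56) × 422×10^-6 = 1.162×10^-5 mol/kg
α₀ = 1/(1 + K1/[H⁺] + K1K2/[H⁺]²) = 1/(1 + 10^+1.85 + 10^+0.78) = 0.01285
DIC = [CO2*]/α₀ = 1.162×10^-5 / 0.01285 = 0.904 mmol/kg

DIC = 0.904 mmol/kg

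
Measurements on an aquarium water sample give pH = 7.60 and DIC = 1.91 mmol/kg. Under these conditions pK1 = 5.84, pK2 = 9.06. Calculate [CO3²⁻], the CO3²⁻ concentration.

α₂ = 1 / (1 + [H⁺]/K2 + [H⁺]²/(K1K2)) = 1 / (1 + 10^+1.46 + 10^-0.30)
   = 1 / (1 + 28.840 + 0.50119) = 1/30.342 = 0.03296
[CO3²⁻] = α₂ × DIC = 0.03296 × 1.91 = 0.0630 mmol/kg

[CO3²⁻] = 0.0630 mmol/kg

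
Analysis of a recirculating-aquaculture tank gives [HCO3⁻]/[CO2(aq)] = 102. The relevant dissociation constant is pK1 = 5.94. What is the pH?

From K1 = [H⁺][HCO3⁻]/[CO2(aq)]:  pH = pK1 + log₁₀([HCO3⁻]/[CO2(aq)])
log₁₀(102) = +2.009
pH = 5.94 + (+2.009) = 7.95

pH = 7.95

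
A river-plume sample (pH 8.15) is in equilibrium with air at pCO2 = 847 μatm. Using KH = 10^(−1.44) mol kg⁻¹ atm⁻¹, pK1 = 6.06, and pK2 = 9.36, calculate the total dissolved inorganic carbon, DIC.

[CO2*] = KH · pCO2 = 10^(−1.44) × 847×10^-6 = 3.075×10^-5 mol/kg
α₀ = 1/(1 + K1/[H⁺] + K1K2/[H⁺]²) = 1/(1 + 10^+2.09 + 10^+0.88) = 0.007598
DIC = [CO2*]/α₀ = 3.075×10^-5 / 0.007598 = 4.05 mmol/kg

DIC = 4.05 mmol/kg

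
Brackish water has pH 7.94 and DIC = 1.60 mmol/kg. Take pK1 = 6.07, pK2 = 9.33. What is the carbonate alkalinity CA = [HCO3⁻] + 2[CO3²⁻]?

CA = [HCO3⁻] + 2[CO3²⁻] = (α₁ + 2α₂)·DIC
At pH 7.94: [H⁺]/K1 = 10^-1.87 = 0.013490, K2/[H⁺] = 10^-1.39 = 0.040738
α₁ = 1/(1 + 0.013490 + 0.040738) = 1/1.0542 = 0.9486; α₂ = α₁·K2/[H⁺] = 0.03864
α₁ + 2α₂ = 1.0258
CA = 1.0258 × 1.60 = 1.64 mmol/kg

CA = 1.64 mmol/kg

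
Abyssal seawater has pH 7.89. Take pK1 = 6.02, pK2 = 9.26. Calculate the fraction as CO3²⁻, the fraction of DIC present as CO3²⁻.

α₂ = 1 / (1 + [H⁺]/K2 + [H⁺]²/(K1K2)) = 1 / (1 + 10^+1.37 + 10^-0.50)
   = 1 / (1 + 23.442 + 0.31623) = 1/24.759 = 0.04039

α₂ = 0.0404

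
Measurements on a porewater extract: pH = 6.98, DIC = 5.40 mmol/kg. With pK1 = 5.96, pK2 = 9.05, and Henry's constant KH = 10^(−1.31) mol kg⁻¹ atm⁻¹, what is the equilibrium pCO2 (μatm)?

pCO2 = 9540 μatm

α₀ = 1 / (1 + K1/[H⁺] + K1K2/[H⁺]²) = 1 / (1 + 10^+1.02 + 10^-1.05)
   = 1 / (1 + 10.471 + 0.089125) = 1/11.560 = 0.08650
[CO2*] = α₀ × DIC = 0.08650 × 5.40 = 0.4671 mmol/kg
pCO2 = [CO2*]/KH = 4.671×10^-4 / 4.898×10^-2 = 9540 μatm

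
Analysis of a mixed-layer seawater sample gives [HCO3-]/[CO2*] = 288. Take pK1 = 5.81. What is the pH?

From K1 = [H⁺][HCO3-]/[CO2*]:  pH = pK1 + log₁₀([HCO3-]/[CO2*])
log₁₀(288) = +2.459
pH = 5.81 + (+2.459) = 8.27

pH = 8.27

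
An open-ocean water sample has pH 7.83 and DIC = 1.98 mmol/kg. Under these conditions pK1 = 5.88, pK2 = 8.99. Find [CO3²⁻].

[CO3²⁻] = 0.127 mmol/kg

α₂ = 1 / (1 + [H⁺]/K2 + [H⁺]²/(K1K2)) = 1 / (1 + 10^+1.16 + 10^-0.79)
   = 1 / (1 + 14.454 + 0.16218) = 1/15.617 = 0.06403
[CO3²⁻] = α₂ × DIC = 0.06403 × 1.98 = 0.127 mmol/kg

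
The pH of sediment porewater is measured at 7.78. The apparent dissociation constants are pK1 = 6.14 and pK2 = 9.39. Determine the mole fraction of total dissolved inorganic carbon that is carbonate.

α₂ = 1 / (1 + [H⁺]/K2 + [H⁺]²/(K1K2)) = 1 / (1 + 10^+1.61 + 10^-0.03)
   = 1 / (1 + 40.738 + 0.93325) = 1/42.671 = 0.02343

α₂ = 0.0234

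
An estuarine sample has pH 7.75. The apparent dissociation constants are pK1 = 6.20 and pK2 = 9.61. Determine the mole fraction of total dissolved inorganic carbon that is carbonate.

α₂ = 0.0132

α₂ = 1 / (1 + [H⁺]/K2 + [H⁺]²/(K1K2)) = 1 / (1 + 10^+1.86 + 10^+0.31)
   = 1 / (1 + 72.444 + 2.0417) = 1/75.485 = 0.01325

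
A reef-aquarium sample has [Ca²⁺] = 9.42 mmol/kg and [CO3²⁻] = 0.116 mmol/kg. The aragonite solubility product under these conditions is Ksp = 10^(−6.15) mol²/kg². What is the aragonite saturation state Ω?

Ksp = 10^(−6.15) = 7.079×10^-7
Ω = [Ca²⁺][CO3²⁻]/Ksp = (9.42×10^-3)(0.116×10^-3) / 7.079×10^-7 = 1.54

Ω = 1.54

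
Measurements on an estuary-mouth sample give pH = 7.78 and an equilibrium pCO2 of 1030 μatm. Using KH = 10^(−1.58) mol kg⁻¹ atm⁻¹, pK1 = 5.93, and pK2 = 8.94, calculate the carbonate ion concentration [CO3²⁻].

[CO2*] = KH · pCO2 = 10^(−1.58) × 1030×10^-6 = 2.709×10^-5 mol/kg
α₀ = 1/(1 + K1/[H⁺] + K1K2/[H⁺]²) = 1/(1 + 10^+1.85 + 10^+0.69) = 0.01304
DIC = [CO2*]/α₀ = 2.709×10^-5 / 0.01304 = 2.078 mmol/kg
[CO3²⁻] = α₂·DIC; α₂ = 0.06386, so [CO3²⁻] = 0.06386 × 2.078 = 0.133 mmol/kg

[CO3²⁻] = 0.133 mmol/kg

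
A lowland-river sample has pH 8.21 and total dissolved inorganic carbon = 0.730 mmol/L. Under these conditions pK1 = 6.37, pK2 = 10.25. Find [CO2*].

α₀ = 1 / (1 + K1/[H⁺] + K1K2/[H⁺]²) = 1 / (1 + 10^+1.84 + 10^-0.20)
   = 1 / (1 + 69.183 + 0.63096) = 1/70.814 = 0.01412
[CO2*] = α₀ × DIC = 0.01412 × 0.730 = 0.0103 mmol/L = 10.3 μmol/L

[CO2*] = 10.3 μmol/L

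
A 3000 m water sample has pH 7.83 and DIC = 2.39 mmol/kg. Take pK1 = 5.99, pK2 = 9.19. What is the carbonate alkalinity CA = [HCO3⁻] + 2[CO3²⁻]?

CA = [HCO3⁻] + 2[CO3²⁻] = (α₁ + 2α₂)·DIC
At pH 7.83: [H⁺]/K1 = 10^-1.84 = 0.014454, K2/[H⁺] = 10^-1.36 = 0.043652
α₁ = 1/(1 + 0.014454 + 0.043652) = 1/1.0581 = 0.9451; α₂ = α₁·K2/[H⁺] = 0.04125
α₁ + 2α₂ = 1.0276
CA = 1.0276 × 2.39 = 2.46 mmol/kg

CA = 2.46 mmol/kg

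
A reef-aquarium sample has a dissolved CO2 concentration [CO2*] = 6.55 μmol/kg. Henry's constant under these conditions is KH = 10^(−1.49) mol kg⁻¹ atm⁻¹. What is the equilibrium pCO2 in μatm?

pCO2 = 202 μatm

KH = 10^(−1.49) = 3.236×10^-2 mol kg⁻¹ atm⁻¹
pCO2 = [CO2*]/KH = 6.55×10^-6 / 3.236×10^-2 = 2.02×10^-4 atm = 202 μatm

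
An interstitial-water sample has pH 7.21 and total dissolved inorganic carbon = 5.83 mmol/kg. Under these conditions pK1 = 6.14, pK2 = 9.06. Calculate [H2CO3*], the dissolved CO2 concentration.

[CO2*] = 0.451 mmol/kg

α₀ = 1 / (1 + K1/[H⁺] + K1K2/[H⁺]²) = 1 / (1 + 10^+1.07 + 10^-0.78)
   = 1 / (1 + 11.749 + 0.16596) = 1/12.915 = 0.07743
[CO2*] = α₀ × DIC = 0.07743 × 5.83 = 0.451 mmol/kg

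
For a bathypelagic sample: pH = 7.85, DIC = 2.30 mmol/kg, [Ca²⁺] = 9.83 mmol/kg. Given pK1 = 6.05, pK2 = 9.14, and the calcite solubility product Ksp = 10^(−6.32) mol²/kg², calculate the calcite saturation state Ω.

Ω = 2.27

α₂ = 1 / (1 + [H⁺]/K2 + [H⁺]²/(K1K2)) = 1 / (1 + 10^+1.29 + 10^-0.51)
   = 1 / (1 + 19.498 + 0.30903) = 1/20.807 = 0.04806
[CO3²⁻] = α₂ × DIC = 0.04806 × 2.30 = 0.1105 mmol/kg
Ksp = 10^(−6.32) = 4.786×10^-7
Ω = [Ca²⁺][CO3²⁻]/Ksp = (9.83×10^-3)(1.105×10^-4) / 4.786×10^-7 = 2.27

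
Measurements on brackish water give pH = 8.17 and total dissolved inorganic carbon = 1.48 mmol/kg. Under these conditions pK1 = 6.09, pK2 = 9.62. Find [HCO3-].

[HCO3⁻] = 1.42 mmol/kg

α₁ = 1 / (1 + [H⁺]/K1 + K2/[H⁺]) = 1 / (1 + 10^-2.08 + 10^-1.45)
   = 1 / (1 + 0.0083176 + 0.035481) = 1/1.0438 = 0.9580
[HCO3⁻] = α₁ × DIC = 0.9580 × 1.48 = 1.42 mmol/kg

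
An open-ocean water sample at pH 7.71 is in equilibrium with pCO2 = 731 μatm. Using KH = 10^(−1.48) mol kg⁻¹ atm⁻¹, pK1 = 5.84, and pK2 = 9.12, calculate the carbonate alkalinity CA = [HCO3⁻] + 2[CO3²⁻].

CA = 1.93 mmol/kg

[CO2*] = KH · pCO2 = 10^(−1.48) × 731×10^-6 = 2.421×10^-5 mol/kg
α₀ = 1/(1 + K1/[H⁺] + K1K2/[H⁺]²) = 1/(1 + 10^+1.87 + 10^+0.46) = 0.01282
DIC = [CO2*]/α₀ = 2.421×10^-5 / 0.01282 = 1.888 mmol/kg
CA = (α₁ + 2α₂)·DIC = (0.9502 + 2×0.03697) × 1.888 = 1.93 mmol/kg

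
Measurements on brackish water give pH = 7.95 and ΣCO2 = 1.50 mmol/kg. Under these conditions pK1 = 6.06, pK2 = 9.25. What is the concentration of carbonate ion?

[CO3²⁻] = 0.0707 mmol/kg

α₂ = 1 / (1 + [H⁺]/K2 + [H⁺]²/(K1K2)) = 1 / (1 + 10^+1.30 + 10^-0.59)
   = 1 / (1 + 19.953 + 0.25704) = 1/21.210 = 0.04715
[CO3²⁻] = α₂ × DIC = 0.04715 × 1.50 = 0.0707 mmol/kg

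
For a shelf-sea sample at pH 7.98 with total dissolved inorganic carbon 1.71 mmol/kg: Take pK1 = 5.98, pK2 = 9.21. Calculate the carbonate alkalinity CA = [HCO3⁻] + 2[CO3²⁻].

CA = 1.79 mmol/kg

CA = [HCO3⁻] + 2[CO3²⁻] = (α₁ + 2α₂)·DIC
At pH 7.98: [H⁺]/K1 = 10^-2.00 = 0.010000, K2/[H⁺] = 10^-1.23 = 0.058884
α₁ = 1/(1 + 0.010000 + 0.058884) = 1/1.0689 = 0.9356; α₂ = α₁·K2/[H⁺] = 0.05509
α₁ + 2α₂ = 1.0457
CA = 1.0457 × 1.71 = 1.79 mmol/kg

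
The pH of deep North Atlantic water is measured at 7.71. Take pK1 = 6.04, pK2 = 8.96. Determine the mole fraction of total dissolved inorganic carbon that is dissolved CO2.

α₀ = 0.0198

α₀ = 1 / (1 + K1/[H⁺] + K1K2/[H⁺]²) = 1 / (1 + 10^+1.67 + 10^+0.42)
   = 1 / (1 + 46.774 + 2.6303) = 1/50.404 = 0.01984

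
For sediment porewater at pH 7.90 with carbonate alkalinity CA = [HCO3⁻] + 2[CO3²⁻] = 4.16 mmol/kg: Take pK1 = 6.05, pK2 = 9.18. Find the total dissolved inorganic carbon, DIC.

CA = [HCO3⁻] + 2[CO3²⁻] = (α₁ + 2α₂)·DIC
At pH 7.90: [H⁺]/K1 = 10^-1.85 = 0.014125, K2/[H⁺] = 10^-1.28 = 0.052481
α₁ = 1/(1 + 0.014125 + 0.052481) = 1/1.0666 = 0.9376; α₂ = α₁·K2/[H⁺] = 0.04920
α₁ + 2α₂ = 1.0360
DIC = CA / (α₁ + 2α₂) = 4.16 / 1.0360 = 4.02 mmol/kg

DIC = 4.02 mmol/kg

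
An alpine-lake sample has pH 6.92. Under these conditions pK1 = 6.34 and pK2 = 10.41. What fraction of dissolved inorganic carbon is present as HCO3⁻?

α₁ = 0.792

α₁ = 1 / (1 + [H⁺]/K1 + K2/[H⁺]) = 1 / (1 + 10^-0.58 + 10^-3.49)
   = 1 / (1 + 0.26303 + 0.00032359) = 1/1.2634 = 0.7915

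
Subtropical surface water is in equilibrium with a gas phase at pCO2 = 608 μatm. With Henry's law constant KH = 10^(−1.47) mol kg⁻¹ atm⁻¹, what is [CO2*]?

[CO2*] = 20.6 μmol/kg

KH = 10^(−1.47) = 3.388×10^-2 mol kg⁻¹ atm⁻¹
[CO2*] = KH · pCO2 = 3.388×10^-2 × 608×10^-6 atm = 2.06×10^-5 mol/kg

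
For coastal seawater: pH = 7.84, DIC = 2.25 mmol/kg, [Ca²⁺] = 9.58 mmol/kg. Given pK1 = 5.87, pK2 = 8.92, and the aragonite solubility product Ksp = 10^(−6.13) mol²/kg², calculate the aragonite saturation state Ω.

Ω = 2.21

α₂ = 1 / (1 + [H⁺]/K2 + [H⁺]²/(K1K2)) = 1 / (1 + 10^+1.08 + 10^-0.89)
   = 1 / (1 + 12.023 + 0.12882) = 1/13.151 = 0.07604
[CO3²⁻] = α₂ × DIC = 0.07604 × 2.25 = 0.1711 mmol/kg
Ksp = 10^(−6.13) = 7.413×10^-7
Ω = [Ca²⁺][CO3²⁻]/Ksp = (9.58×10^-3)(1.711×10^-4) / 7.413×10^-7 = 2.21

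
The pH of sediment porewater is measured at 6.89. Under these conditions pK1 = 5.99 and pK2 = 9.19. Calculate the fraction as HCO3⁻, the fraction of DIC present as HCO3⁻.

α₁ = 1 / (1 + [H⁺]/K1 + K2/[H⁺]) = 1 / (1 + 10^-0.90 + 10^-2.30)
   = 1 / (1 + 0.12589 + 0.0050119) = 1/1.1309 = 0.8842

α₁ = 0.884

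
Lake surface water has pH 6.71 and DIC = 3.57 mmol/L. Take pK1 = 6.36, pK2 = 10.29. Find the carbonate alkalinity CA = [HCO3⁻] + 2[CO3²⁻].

CA = [HCO3⁻] + 2[CO3²⁻] = (α₁ + 2α₂)·DIC
At pH 6.71: [H⁺]/K1 = 10^-0.35 = 0.44668, K2/[H⁺] = 10^-3.58 = 0.00026303
α₁ = 1/(1 + 0.44668 + 0.00026303) = 1/1.4469 = 0.6911; α₂ = α₁·K2/[H⁺] = 0.0001818
α₁ + 2α₂ = 0.6915
CA = 0.6915 × 3.57 = 2.47 mmol/L

CA = 2.47 mmol/L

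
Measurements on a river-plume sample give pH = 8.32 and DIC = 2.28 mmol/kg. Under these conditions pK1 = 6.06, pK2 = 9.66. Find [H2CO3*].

α₀ = 1 / (1 + K1/[H⁺] + K1K2/[H⁺]²) = 1 / (1 + 10^+2.26 + 10^+0.92)
   = 1 / (1 + 181.97 + 8.3176) = 1/191.29 = 0.005228
[CO2*] = α₀ × DIC = 0.005228 × 2.28 = 0.0119 mmol/kg = 11.9 μmol/kg

[CO2*] = 11.9 μmol/kg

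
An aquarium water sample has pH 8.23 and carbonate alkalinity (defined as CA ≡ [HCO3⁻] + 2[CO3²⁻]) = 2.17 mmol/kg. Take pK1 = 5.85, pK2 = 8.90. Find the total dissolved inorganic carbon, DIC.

DIC = 1.85 mmol/kg

CA = [HCO3⁻] + 2[CO3²⁻] = (α₁ + 2α₂)·DIC
At pH 8.23: [H⁺]/K1 = 10^-2.38 = 0.0041687, K2/[H⁺] = 10^-0.67 = 0.21380
α₁ = 1/(1 + 0.0041687 + 0.21380) = 1/1.2180 = 0.8210; α₂ = α₁·K2/[H⁺] = 0.1755
α₁ + 2α₂ = 1.1721
DIC = CA / (α₁ + 2α₂) = 2.17 / 1.1721 = 1.85 mmol/kg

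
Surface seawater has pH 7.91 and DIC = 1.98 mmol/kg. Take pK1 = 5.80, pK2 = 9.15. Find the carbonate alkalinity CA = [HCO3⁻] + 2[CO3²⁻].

CA = [HCO3⁻] + 2[CO3²⁻] = (α₁ + 2α₂)·DIC
At pH 7.91: [H⁺]/K1 = 10^-2.11 = 0.0077625, K2/[H⁺] = 10^-1.24 = 0.057544
α₁ = 1/(1 + 0.0077625 + 0.057544) = 1/1.0653 = 0.9387; α₂ = α₁·K2/[H⁺] = 0.05402
α₁ + 2α₂ = 1.0467
CA = 1.0467 × 1.98 = 2.07 mmol/kg

CA = 2.07 mmol/kg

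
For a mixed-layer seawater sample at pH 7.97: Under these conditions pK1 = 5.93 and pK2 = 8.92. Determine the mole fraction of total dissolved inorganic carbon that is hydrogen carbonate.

α₁ = 0.892

α₁ = 1 / (1 + [H⁺]/K1 + K2/[H⁺]) = 1 / (1 + 10^-2.04 + 10^-0.95)
   = 1 / (1 + 0.0091201 + 0.11220) = 1/1.1213 = 0.8918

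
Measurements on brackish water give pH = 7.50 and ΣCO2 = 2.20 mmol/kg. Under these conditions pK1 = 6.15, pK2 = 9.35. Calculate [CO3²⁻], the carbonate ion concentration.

[CO3²⁻] = 0.0294 mmol/kg

α₂ = 1 / (1 + [H⁺]/K2 + [H⁺]²/(K1K2)) = 1 / (1 + 10^+1.85 + 10^+0.50)
   = 1 / (1 + 70.795 + 3.1623) = 1/74.957 = 0.01334
[CO3²⁻] = α₂ × DIC = 0.01334 × 2.20 = 0.0294 mmol/kg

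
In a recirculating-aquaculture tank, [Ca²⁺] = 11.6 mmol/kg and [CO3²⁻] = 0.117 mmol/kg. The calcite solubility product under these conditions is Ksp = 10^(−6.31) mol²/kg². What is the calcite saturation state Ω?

Ksp = 10^(−6.31) = 4.898×10^-7
Ω = [Ca²⁺][CO3²⁻]/Ksp = (11.6×10^-3)(0.117×10^-3) / 4.898×10^-7 = 2.77

Ω = 2.77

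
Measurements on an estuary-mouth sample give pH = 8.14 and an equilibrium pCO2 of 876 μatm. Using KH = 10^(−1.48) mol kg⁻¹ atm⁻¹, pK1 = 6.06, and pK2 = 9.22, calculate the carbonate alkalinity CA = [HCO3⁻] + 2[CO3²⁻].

[CO2*] = KH · pCO2 = 10^(−1.48) × 876×10^-6 = 2.901×10^-5 mol/kg
α₀ = 1/(1 + K1/[H⁺] + K1K2/[H⁺]²) = 1/(1 + 10^+2.08 + 10^+1.00) = 0.007620
DIC = [CO2*]/α₀ = 2.901×10^-5 / 0.007620 = 3.806 mmol/kg
CA = (α₁ + 2α₂)·DIC = (0.9162 + 2×0.07620) × 3.806 = 4.07 mmol/kg

CA = 4.07 mmol/kg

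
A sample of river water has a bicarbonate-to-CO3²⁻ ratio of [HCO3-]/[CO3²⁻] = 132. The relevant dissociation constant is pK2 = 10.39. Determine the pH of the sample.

pH = 8.27

From K2 = [H⁺][CO3²⁻]/[HCO3-]:  pH = pK2 − log₁₀([HCO3-]/[CO3²⁻])
log₁₀(132) = +2.121
pH = 10.39 − (+2.121) = 8.27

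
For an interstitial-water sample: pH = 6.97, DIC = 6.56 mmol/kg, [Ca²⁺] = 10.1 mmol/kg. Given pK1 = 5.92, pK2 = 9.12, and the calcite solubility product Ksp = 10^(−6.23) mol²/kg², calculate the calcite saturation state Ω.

α₂ = 1 / (1 + [H⁺]/K2 + [H⁺]²/(K1K2)) = 1 / (1 + 10^+2.15 + 10^+1.10)
   = 1 / (1 + 141.25 + 12.589) = 1/154.84 = 0.006458
[CO3²⁻] = α₂ × DIC = 0.006458 × 6.56 = 0.04237 mmol/kg
Ksp = 10^(−6.23) = 5.888×10^-7
Ω = [Ca²⁺][CO3²⁻]/Ksp = (10.1×10^-3)(4.237×10^-5) / 5.888×10^-7 = 0.727

Ω = 0.727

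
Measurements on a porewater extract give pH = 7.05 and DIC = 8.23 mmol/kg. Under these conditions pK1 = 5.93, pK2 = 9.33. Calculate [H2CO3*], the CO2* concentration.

α₀ = 1 / (1 + K1/[H⁺] + K1K2/[H⁺]²) = 1 / (1 + 10^+1.12 + 10^-1.16)
   = 1 / (1 + 13.183 + 0.069183) = 1/14.252 = 0.07017
[CO2*] = α₀ × DIC = 0.07017 × 8.23 = 0.577 mmol/kg

[CO2*] = 0.577 mmol/kg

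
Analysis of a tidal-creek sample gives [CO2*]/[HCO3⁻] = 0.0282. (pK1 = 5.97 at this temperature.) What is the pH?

From K1 = [H⁺][HCO3⁻]/[CO2*]:  pH = pK1 − log₁₀([CO2*]/[HCO3⁻])
log₁₀(0.0282) = -1.550
pH = 5.97 − (-1.550) = 7.52

pH = 7.52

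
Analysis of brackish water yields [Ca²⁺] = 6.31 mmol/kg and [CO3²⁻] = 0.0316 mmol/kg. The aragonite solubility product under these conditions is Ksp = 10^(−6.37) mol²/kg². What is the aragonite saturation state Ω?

Ksp = 10^(−6.37) = 4.266×10^-7
Ω = [Ca²⁺][CO3²⁻]/Ksp = (6.31×10^-3)(0.0316×10^-3) / 4.266×10^-7 = 0.467

Ω = 0.467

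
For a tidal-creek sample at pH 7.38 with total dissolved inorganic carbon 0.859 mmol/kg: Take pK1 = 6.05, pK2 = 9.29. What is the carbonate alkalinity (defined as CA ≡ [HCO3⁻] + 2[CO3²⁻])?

CA = [HCO3⁻] + 2[CO3²⁻] = (α₁ + 2α₂)·DIC
At pH 7.38: [H⁺]/K1 = 10^-1.33 = 0.046774, K2/[H⁺] = 10^-1.91 = 0.012303
α₁ = 1/(1 + 0.046774 + 0.012303) = 1/1.0591 = 0.9442; α₂ = α₁·K2/[H⁺] = 0.01162
α₁ + 2α₂ = 0.9675
CA = 0.9675 × 0.859 = 0.831 mmol/kg

CA = 0.831 mmol/kg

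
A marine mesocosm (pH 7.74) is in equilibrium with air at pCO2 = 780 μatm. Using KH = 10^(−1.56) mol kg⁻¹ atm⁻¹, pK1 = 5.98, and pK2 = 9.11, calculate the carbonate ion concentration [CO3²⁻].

[CO3²⁻] = 0.0527 mmol/kg

[CO2*] = KH · pCO2 = 10^(−1.56) × 780×10^-6 = 2.148×10^-5 mol/kg
α₀ = 1/(1 + K1/[H⁺] + K1K2/[H⁺]²) = 1/(1 + 10^+1.76 + 10^+0.39) = 0.01639
DIC = [CO2*]/α₀ = 2.148×10^-5 / 0.01639 = 1.310 mmol/kg
[CO3²⁻] = α₂·DIC; α₂ = 0.04024, so [CO3²⁻] = 0.04024 × 1.310 = 0.0527 mmol/kg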